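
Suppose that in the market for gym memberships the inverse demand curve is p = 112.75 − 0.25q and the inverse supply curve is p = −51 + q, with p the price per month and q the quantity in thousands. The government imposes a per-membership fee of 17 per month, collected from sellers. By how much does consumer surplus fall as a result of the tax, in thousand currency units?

Consumer surplus falls by 422.28 thousand.

Inverting to q(p) form: qd = 451 − 4p; qs = p + 51.
Before the tax: set 451 − 4p = p + 51 → p* = 80, q* = 131.
With the tax collected from sellers, supply shifts: qs = (p − 17) + 51.
Solving gives q = 117.4 with buyers paying 83.4 and sellers receiving 66.4 (the 17 wedge).
ΔCS is the trapezoid between Q = 117.4 and Q = 131 of height 3.4: ½ · (131 + 117.4) · 3.4 = 422.28.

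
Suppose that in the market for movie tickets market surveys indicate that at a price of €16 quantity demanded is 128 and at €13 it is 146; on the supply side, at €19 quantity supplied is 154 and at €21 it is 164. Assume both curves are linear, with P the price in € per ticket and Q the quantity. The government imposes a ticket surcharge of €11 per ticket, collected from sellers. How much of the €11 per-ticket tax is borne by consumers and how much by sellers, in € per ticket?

Consumers bear €5 per ticket; sellers bear €6 per ticket.

Demand slope: (146 − 128)/(13 − 16) = -6, so Qd = 224 − 6P.
Supply slope: (164 − 154)/(21 − 19) = 5, so Qs = 5P + 59.
Without the tax, 224 − 6P = 5P + 59 gives 11P = 165, so P* = €15 and Q* = 134.
With the tax collected from sellers, supply shifts: Qs = 5(P − 11) + 59.
Solving gives Q = 104 with consumers paying €20 and sellers receiving €9 (the €11 wedge).
Burden on consumers: €5; on sellers: €6. (They sum to €11.)
The less price-elastic side of the market bears the larger share of a per-unit tax.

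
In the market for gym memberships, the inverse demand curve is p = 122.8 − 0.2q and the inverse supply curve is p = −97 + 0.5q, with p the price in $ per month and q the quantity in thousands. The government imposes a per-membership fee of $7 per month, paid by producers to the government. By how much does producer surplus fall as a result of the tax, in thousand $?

Rewrite in direct form: qd = 614 − 5p and qs = 2p + 194.
Before the tax: set 614 − 5p = 2p + 194 → p* = $60, q* = 314.
With the tax collected from producers, supply shifts: qs = 2(p − 7) + 194.
Solving gives q = 304 with consumers paying $62 and producers receiving $55 (the $7 wedge).
ΔPS is the trapezoid between Q = 304 and Q = 314 of height $5: ½ · (314 + 304) · 5 = $1545.

Producer surplus falls by $1545 thousand.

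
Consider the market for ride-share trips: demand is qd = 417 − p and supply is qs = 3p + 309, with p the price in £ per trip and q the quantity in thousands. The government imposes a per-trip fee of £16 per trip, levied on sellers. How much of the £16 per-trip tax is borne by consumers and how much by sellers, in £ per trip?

Consumers bear £12 per trip; sellers bear £4 per trip.

Without the tax, 417 − p = 3p + 309 gives 4p = 108, so p* = £27 and q* = 390.
With the tax collected from sellers, supply shifts: qs = 3(p − 16) + 309.
New equilibrium: consumers pay £39, sellers receive £23, q = 378. (Wedge: pb − ps = 16.)
Burden on consumers: £12; on sellers: £4. (They sum to £16.)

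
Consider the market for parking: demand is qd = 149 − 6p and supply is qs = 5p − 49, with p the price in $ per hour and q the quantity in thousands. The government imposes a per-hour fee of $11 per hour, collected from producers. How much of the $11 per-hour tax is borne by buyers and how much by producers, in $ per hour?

Before the tax: set 149 − 6p = 5p − 49 → p* = $18, q* = 41.
With the tax collected from producers, supply shifts: qs = 5(p − 11) − 49.
New equilibrium: buyers pay $23, producers receive $12, q = 11. (Wedge: pb − ps = 11.)
Burden on buyers: $5; on producers: $6. (They sum to $11.)

Buyers bear $5 per hour; producers bear $6 per hour.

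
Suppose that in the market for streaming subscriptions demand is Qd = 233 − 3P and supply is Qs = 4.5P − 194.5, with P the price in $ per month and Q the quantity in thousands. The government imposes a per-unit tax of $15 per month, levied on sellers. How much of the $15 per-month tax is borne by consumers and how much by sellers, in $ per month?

Before the tax: set 233 − 3P = 4.5P − 194.5 → P* = $57, Q* = 62.
With the tax collected from sellers, supply shifts: Qs = 4.5(P − 15) − 194.5.
New equilibrium: consumers pay $66, sellers receive $51, Q = 35. (Wedge: Pb − Ps = 15.)
Burden on consumers: $9; on sellers: $6. (They sum to $15.)
The less price-elastic side of the market bears the larger share of a per-unit tax.

Consumers bear $9 per month; sellers bear $6 per month.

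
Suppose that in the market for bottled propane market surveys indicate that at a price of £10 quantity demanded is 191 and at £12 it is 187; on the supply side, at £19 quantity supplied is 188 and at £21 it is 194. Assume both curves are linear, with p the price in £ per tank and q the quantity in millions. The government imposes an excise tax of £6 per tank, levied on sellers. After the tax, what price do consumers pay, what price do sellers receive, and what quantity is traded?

Consumers pay £19.6; sellers receive £13.6; quantity = 171.8.

Demand slope: (187 − 191)/(12 − 10) = -2, so qd = 211 − 2p.
Supply slope: (194 − 188)/(21 − 19) = 3, so qs = 3p + 131.
Without the tax, 211 − 2p = 3p + 131 gives 5p = 80, so p* = £16 and q* = 179.
With the tax collected from sellers, supply shifts: qs = 3(p − 6) + 131.
New equilibrium: consumers pay £19.6, sellers receive £13.6, q = 171.8. (Wedge: pb − ps = 6.)
The less price-elastic side of the market bears the larger share of a per-unit tax.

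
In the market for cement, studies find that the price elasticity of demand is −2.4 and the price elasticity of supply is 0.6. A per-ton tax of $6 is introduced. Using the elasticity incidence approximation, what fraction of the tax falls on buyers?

Incidence ratio: buyers' share ≈ εs / (εs + |εd|) = 0.6 / (0.6 + 2.4) = 0.2.
Supply is the less elastic side, so buyers bear the smaller share.

Buyers' share ≈ 0.2.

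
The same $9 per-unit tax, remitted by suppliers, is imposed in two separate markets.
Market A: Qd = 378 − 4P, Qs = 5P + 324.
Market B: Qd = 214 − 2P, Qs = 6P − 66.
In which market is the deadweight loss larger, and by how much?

Market A, by $29.25.

Market A: pre-tax P* = $6, Q* = 354; post-tax Q = 334; deadweight loss = $90.
Market B: pre-tax P* = $35, Q* = 144; post-tax Q = 130.5; deadweight loss = $60.75.
Difference: $90 vs $60.75 → market A is larger by $29.25.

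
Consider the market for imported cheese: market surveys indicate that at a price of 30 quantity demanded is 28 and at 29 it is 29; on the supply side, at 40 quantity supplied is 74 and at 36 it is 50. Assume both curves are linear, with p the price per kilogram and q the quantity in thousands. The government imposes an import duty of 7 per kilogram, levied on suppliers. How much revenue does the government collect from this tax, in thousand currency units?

Tax revenue = 140 thousand.

Demand slope: (29 − 28)/(29 − 30) = -1, so qd = 58 − p.
Supply slope: (50 − 74)/(36 − 40) = 6, so qs = 6p − 166.
Without the tax, 58 − p = 6p − 166 gives 7p = 224, so p* = 32 and q* = 26.
With the tax collected from suppliers, supply shifts: qs = 6(p − 7) − 166.
Solving gives q = 20 with buyers paying 38 and suppliers receiving 31 (the 7 wedge).
Revenue = t · Q = 7 · 20 = 140.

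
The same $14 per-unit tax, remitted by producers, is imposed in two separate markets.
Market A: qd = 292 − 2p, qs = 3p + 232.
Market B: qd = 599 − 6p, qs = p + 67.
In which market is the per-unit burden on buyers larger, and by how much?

Market A, by $6.4.

Market A: pre-tax p* = $12, q* = 268; post-tax q = 251.2; per-unit burden on buyers = $8.4.
Market B: pre-tax p* = $76, q* = 143; post-tax q = 131; per-unit burden on buyers = $2.
Difference: $8.4 vs $2 → market A is larger by $6.4.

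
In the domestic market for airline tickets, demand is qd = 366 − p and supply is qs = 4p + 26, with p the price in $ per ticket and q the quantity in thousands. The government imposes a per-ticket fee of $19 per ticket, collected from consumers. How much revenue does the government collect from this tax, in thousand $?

Without the tax, 366 − p = 4p + 26 gives 5p = 340, so p* = $68 and q* = 298.
With the tax collected from consumers, demand (in seller-price terms) shifts: qd = 366 − (p + 19).
Solving gives q = 282.8 with consumers paying $83.2 and suppliers receiving $64.2 (the $19 wedge).
Revenue = t · Q = 19 · 282.8 = $5373.2.

Tax revenue = $5373.2 thousand.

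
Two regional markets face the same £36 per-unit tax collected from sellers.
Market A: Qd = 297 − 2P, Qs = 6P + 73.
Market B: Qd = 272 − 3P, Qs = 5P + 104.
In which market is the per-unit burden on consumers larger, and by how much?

Market A, by £4.5.

Market A: pre-tax P* = £28, Q* = 241; post-tax Q = 187; per-unit burden on consumers = £27.
Market B: pre-tax P* = £21, Q* = 209; post-tax Q = 141.5; per-unit burden on consumers = £22.5.
Difference: £27 vs £22.5 → market A is larger by £4.5.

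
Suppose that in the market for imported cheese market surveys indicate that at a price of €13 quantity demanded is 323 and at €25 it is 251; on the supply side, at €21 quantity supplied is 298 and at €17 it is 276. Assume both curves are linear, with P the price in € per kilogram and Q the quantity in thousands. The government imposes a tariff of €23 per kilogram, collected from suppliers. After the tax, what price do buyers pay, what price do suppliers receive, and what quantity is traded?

Buyers pay €30; suppliers receive €7; quantity = 221.

Demand slope: (251 − 323)/(25 − 13) = -6, so Qd = 401 − 6P.
Supply slope: (276 − 298)/(17 − 21) = 5.5, so Qs = 5.5P + 182.5.
Without the tax, 401 − 6P = 5.5P + 182.5 gives 11.5P = 218.5, so P* = €19 and Q* = 287.
With the tax collected from suppliers, supply shifts: Qs = 5.5(P − 23) + 182.5.
Solving gives Q = 221 with buyers paying €30 and suppliers receiving €7 (the €23 wedge).
The less price-elastic side of the market bears the larger share of a per-unit tax.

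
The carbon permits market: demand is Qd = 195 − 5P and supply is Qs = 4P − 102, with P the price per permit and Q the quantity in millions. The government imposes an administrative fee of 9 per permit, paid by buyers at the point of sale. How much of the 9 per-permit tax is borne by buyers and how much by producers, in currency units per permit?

Buyers bear 4 per permit; producers bear 5 per permit.

Without the tax, 195 − 5P = 4P − 102 gives 9P = 297, so P* = 33 and Q* = 30.
With the tax collected from buyers, demand (in seller-price terms) shifts: Qd = 195 − 5(P + 9).
New equilibrium: buyers pay 37, producers receive 28, Q = 10. (Wedge: Pb − Ps = 9.)
Burden on buyers: 4; on producers: 5. (They sum to 9.)
The less price-elastic side of the market bears the larger share of a per-unit tax.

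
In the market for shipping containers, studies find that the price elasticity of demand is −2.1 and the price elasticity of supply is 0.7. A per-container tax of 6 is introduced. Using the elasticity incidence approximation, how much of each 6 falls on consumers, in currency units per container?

Consumers bear ≈ 1.5 per container.

Incidence ratio: consumers' share ≈ εs / (εs + |εd|) = 0.7 / (0.7 + 2.1) = 0.25.
So consumers bear ≈ 0.25 × 6 = 1.5; suppliers bear 4.5.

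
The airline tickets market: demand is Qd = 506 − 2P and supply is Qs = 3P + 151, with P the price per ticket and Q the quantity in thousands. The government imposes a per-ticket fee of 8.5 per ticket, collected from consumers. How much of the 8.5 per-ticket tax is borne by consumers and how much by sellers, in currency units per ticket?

Without the tax, 506 − 2P = 3P + 151 gives 5P = 355, so P* = 71 and Q* = 364.
With the tax collected from consumers, demand (in seller-price terms) shifts: Qd = 506 − 2(P + 8.5).
New equilibrium: consumers pay 76.1, sellers receive 67.6, Q = 353.8. (Wedge: Pb − Ps = 8.5.)
Burden on consumers: 5.1; on sellers: 3.4. (They sum to 8.5.)
The less price-elastic side of the market bears the larger share of a per-unit tax.

Consumers bear 5.1 per ticket; sellers bear 3.4 per ticket.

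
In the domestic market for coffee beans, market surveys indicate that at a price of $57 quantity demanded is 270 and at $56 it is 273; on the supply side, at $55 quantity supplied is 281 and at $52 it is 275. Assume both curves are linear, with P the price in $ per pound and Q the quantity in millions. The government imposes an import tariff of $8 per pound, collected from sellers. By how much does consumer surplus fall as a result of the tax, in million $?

Consumer surplus falls by $877.44 million.

Demand slope: (273 − 270)/(56 − 57) = -3, so Qd = 441 − 3P.
Supply slope: (275 − 281)/(52 − 55) = 2, so Qs = 2P + 171.
Without the tax, 441 − 3P = 2P + 171 gives 5P = 270, so P* = $54 and Q* = 279.
With the tax collected from sellers, supply shifts: Qs = 2(P − 8) + 171.
New equilibrium: buyers pay $57.2, sellers receive $49.2, Q = 269.4. (Wedge: Pb − Ps = 8.)
ΔCS is the trapezoid between Q = 269.4 and Q = 279 of height $3.2: ½ · (279 + 269.4) · 3.2 = $877.44.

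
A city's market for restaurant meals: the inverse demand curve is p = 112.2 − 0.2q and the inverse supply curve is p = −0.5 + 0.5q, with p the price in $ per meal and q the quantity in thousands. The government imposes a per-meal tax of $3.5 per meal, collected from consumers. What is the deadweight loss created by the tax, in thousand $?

Deadweight loss = $8.75 thousand.

Rewrite in direct form: qd = 561 − 5p and qs = 2p + 1.
Without the tax, 561 − 5p = 2p + 1 gives 7p = 560, so p* = $80 and q* = 161.
With the tax collected from consumers, demand (in seller-price terms) shifts: qd = 561 − 5(p + 3.5).
New equilibrium: consumers pay $81, sellers receive $77.5, q = 156. (Wedge: pb − ps = 3.5.)
Quantity falls by |ΔQ| = |161 − 156| = 5.
DWL = ½ · t · |ΔQ| = ½ · 3.5 · 5 = $8.75.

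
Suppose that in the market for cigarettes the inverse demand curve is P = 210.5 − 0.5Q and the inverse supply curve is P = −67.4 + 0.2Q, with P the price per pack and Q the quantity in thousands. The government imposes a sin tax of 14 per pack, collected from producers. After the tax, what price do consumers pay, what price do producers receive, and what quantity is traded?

Rewrite in direct form: Qd = 421 − 2P and Qs = 5P + 337.
Before the tax: set 421 − 2P = 5P + 337 → P* = 12, Q* = 397.
With the tax collected from producers, supply shifts: Qs = 5(P − 14) + 337.
Solving gives Q = 377 with consumers paying 22 and producers receiving 8 (the 14 wedge).
The less price-elastic side of the market bears the larger share of a per-unit tax.

Consumers pay 22; producers receive 8; quantity = 377.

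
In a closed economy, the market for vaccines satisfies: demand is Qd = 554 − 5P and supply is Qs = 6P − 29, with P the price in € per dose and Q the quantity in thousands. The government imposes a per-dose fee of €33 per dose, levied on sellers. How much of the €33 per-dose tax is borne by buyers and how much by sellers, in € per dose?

Before the tax: set 554 − 5P = 6P − 29 → P* = €53, Q* = 289.
With the tax collected from sellers, supply shifts: Qs = 6(P − 33) − 29.
New equilibrium: buyers pay €71, sellers receive €38, Q = 199. (Wedge: Pb − Ps = 33.)
Burden on buyers: €18; on sellers: €15. (They sum to €33.)
The less price-elastic side of the market bears the larger share of a per-unit tax.

Buyers bear €18 per dose; sellers bear €15 per dose.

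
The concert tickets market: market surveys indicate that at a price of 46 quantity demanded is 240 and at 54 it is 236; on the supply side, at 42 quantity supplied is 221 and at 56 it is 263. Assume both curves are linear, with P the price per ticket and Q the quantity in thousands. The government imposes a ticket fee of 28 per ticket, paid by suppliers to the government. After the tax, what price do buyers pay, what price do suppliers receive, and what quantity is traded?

Demand slope: (236 − 240)/(54 − 46) = -0.5, so Qd = 263 − 0.5P.
Supply slope: (263 − 221)/(56 − 42) = 3, so Qs = 3P + 95.
Before the tax: set 263 − 0.5P = 3P + 95 → P* = 48, Q* = 239.
With the tax collected from suppliers, supply shifts: Qs = 3(P − 28) + 95.
New equilibrium: buyers pay 72, suppliers receive 44, Q = 227. (Wedge: Pb − Ps = 28.)

Buyers pay 72; suppliers receive 44; quantity = 227.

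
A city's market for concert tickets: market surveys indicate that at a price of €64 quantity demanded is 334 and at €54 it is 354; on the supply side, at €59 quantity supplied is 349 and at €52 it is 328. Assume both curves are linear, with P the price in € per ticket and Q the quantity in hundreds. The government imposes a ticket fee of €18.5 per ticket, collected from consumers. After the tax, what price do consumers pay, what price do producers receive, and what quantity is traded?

Consumers pay €69.1; producers receive €50.6; quantity = 323.8.

Demand slope: (354 − 334)/(54 − 64) = -2, so Qd = 462 − 2P.
Supply slope: (328 − 349)/(52 − 59) = 3, so Qs = 3P + 172.
Before the tax: set 462 − 2P = 3P + 172 → P* = €58, Q* = 346.
With the tax collected from consumers, demand (in seller-price terms) shifts: Qd = 462 − 2(P + 18.5).
Solving gives Q = 323.8 with consumers paying €69.1 and producers receiving €50.6 (the €18.5 wedge).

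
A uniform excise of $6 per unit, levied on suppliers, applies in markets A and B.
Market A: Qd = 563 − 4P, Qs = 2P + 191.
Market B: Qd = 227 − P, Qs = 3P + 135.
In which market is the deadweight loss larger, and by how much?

Market A, by $10.5.

Market A: pre-tax P* = $62, Q* = 315; post-tax Q = 307; deadweight loss = $24.
Market B: pre-tax P* = $23, Q* = 204; post-tax Q = 199.5; deadweight loss = $13.5.
Difference: $24 vs $13.5 → market A is larger by $10.5.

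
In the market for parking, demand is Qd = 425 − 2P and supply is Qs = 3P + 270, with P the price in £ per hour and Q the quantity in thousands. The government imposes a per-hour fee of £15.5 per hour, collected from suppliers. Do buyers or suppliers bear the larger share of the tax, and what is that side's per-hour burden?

Buyers bear the larger share: £9.3 per hour.

Without the tax, 425 − 2P = 3P + 270 gives 5P = 155, so P* = £31 and Q* = 363.
With the tax collected from suppliers, supply shifts: Qs = 3(P − 15.5) + 270.
New equilibrium: buyers pay £40.3, suppliers receive £24.8, Q = 344.4. (Wedge: Pb − Ps = 15.5.)
Per-hour burden: buyers £9.3, suppliers £6.2.
Buyers take the larger share because demand is less price-elastic here (demand slope 2 vs supply slope 3).
The less price-elastic side of the market bears the larger share of a per-unit tax.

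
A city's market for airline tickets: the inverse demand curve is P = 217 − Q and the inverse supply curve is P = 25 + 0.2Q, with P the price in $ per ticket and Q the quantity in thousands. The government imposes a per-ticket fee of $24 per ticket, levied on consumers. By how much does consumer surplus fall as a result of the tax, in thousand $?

Consumer surplus falls by $3000 thousand.

Inverting to Q(P) form: Qd = 217 − P; Qs = 5P − 125.
Without the tax, 217 − P = 5P − 125 gives 6P = 342, so P* = $57 and Q* = 160.
With the tax collected from consumers, demand (in seller-price terms) shifts: Qd = 217 − (P + 24).
Solving gives Q = 140 with consumers paying $77 and suppliers receiving $53 (the $24 wedge).
ΔCS is the trapezoid between Q = 140 and Q = 160 of height $20: ½ · (160 + 140) · 20 = $3000.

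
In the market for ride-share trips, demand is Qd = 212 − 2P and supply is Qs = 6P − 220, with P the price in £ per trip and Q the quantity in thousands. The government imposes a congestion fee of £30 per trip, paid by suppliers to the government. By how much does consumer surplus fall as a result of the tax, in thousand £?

Consumer surplus falls by £1833.75 thousand.

Before the tax: set 212 − 2P = 6P − 220 → P* = £54, Q* = 104.
With the tax collected from suppliers, supply shifts: Qs = 6(P − 30) − 220.
New equilibrium: consumers pay £76.5, suppliers receive £46.5, Q = 59. (Wedge: Pb − Ps = 30.)
ΔCS is the trapezoid between Q = 59 and Q = 104 of height £22.5: ½ · (104 + 59) · 22.5 = £1833.75.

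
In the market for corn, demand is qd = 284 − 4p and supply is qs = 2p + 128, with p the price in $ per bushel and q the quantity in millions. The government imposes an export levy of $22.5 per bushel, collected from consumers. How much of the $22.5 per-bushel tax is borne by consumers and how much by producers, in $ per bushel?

Before the tax: set 284 − 4p = 2p + 128 → p* = $26, q* = 180.
With the tax collected from consumers, demand (in seller-price terms) shifts: qd = 284 − 4(p + 22.5).
Solving gives q = 150 with consumers paying $33.5 and producers receiving $11 (the $22.5 wedge).
Burden on consumers: $7.5; on producers: $15. (They sum to $22.5.)
The less price-elastic side of the market bears the larger share of a per-unit tax.

Consumers bear $7.5 per bushel; producers bear $15 per bushel.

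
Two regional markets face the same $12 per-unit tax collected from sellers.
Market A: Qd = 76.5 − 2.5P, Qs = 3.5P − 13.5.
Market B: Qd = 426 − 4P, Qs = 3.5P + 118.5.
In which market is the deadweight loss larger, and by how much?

Market B, by $29.4.

Market A: pre-tax P* = $15, Q* = 39; post-tax Q = 21.5; deadweight loss = $105.
Market B: pre-tax P* = $41, Q* = 262; post-tax Q = 239.6; deadweight loss = $134.4.
Difference: $105 vs $134.4 → market B is larger by $29.4.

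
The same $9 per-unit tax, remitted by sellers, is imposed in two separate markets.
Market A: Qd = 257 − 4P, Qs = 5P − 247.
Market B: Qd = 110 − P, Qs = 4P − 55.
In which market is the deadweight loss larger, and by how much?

Market A: pre-tax P* = $56, Q* = 33; post-tax Q = 13; deadweight loss = $90.
Market B: pre-tax P* = $33, Q* = 77; post-tax Q = 69.8; deadweight loss = $32.4.
Difference: $90 vs $32.4 → market A is larger by $57.6.

Market A, by $57.6.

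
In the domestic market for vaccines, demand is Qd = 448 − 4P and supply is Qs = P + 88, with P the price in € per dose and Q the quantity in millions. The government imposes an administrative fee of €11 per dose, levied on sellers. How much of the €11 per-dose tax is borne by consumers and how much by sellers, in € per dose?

Consumers bear €2.2 per dose; sellers bear €8.8 per dose.

Before the tax: set 448 − 4P = P + 88 → P* = €72, Q* = 160.
With the tax collected from sellers, supply shifts: Qs = (P − 11) + 88.
New equilibrium: consumers pay €74.2, sellers receive €63.2, Q = 151.2. (Wedge: Pb − Ps = 11.)
Burden on consumers: €2.2; on sellers: €8.8. (They sum to €11.)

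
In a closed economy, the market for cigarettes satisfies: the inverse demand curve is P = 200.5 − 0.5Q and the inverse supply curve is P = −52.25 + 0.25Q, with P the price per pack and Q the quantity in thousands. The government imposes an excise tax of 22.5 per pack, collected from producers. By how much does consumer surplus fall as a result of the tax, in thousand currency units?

Consumer surplus falls by 4830 thousand.

Rewrite in direct form: Qd = 401 − 2P and Qs = 4P + 209.
Without the tax, 401 − 2P = 4P + 209 gives 6P = 192, so P* = 32 and Q* = 337.
With the tax collected from producers, supply shifts: Qs = 4(P − 22.5) + 209.
Solving gives Q = 307 with consumers paying 47 and producers receiving 24.5 (the 22.5 wedge).
ΔCS is the trapezoid between Q = 307 and Q = 337 of height 15: ½ · (337 + 307) · 15 = 4830.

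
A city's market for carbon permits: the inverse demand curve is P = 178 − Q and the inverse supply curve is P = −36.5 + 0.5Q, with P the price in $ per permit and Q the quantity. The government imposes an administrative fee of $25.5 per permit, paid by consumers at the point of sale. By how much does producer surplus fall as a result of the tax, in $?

Producer surplus falls by $1143.25.

Inverting to Q(P) form: Qd = 178 − P; Qs = 2P + 73.
Before the tax: set 178 − P = 2P + 73 → P* = $35, Q* = 143.
With the tax collected from consumers, demand (in seller-price terms) shifts: Qd = 178 − (P + 25.5).
Solving gives Q = 126 with consumers paying $52 and sellers receiving $26.5 (the $25.5 wedge).
ΔPS is the trapezoid between Q = 126 and Q = 143 of height $8.5: ½ · (143 + 126) · 8.5 = $1143.25.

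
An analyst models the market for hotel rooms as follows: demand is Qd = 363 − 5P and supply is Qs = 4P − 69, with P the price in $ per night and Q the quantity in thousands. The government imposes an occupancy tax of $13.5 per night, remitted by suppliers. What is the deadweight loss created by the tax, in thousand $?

Before the tax: set 363 − 5P = 4P − 69 → P* = $48, Q* = 123.
With the tax collected from suppliers, supply shifts: Qs = 4(P − 13.5) − 69.
Solving gives Q = 93 with consumers paying $54 and suppliers receiving $40.5 (the $13.5 wedge).
Quantity falls by |ΔQ| = |123 − 93| = 30.
DWL = ½ · t · |ΔQ| = ½ · 13.5 · 30 = $202.5.

Deadweight loss = $202.5 thousand.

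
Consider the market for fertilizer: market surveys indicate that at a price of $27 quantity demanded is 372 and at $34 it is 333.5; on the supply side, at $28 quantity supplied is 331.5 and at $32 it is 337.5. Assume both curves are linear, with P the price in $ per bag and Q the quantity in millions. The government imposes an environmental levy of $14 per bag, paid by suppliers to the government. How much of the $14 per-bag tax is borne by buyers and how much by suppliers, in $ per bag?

Buyers bear $3 per bag; suppliers bear $11 per bag.

Demand slope: (333.5 − 372)/(34 − 27) = -5.5, so Qd = 520.5 − 5.5P.
Supply slope: (337.5 − 331.5)/(32 − 28) = 1.5, so Qs = 1.5P + 289.5.
Before the tax: set 520.5 − 5.5P = 1.5P + 289.5 → P* = $33, Q* = 339.
With the tax collected from suppliers, supply shifts: Qs = 1.5(P − 14) + 289.5.
Solving gives Q = 322.5 with buyers paying $36 and suppliers receiving $22 (the $14 wedge).
Burden on buyers: $3; on suppliers: $11. (They sum to $14.)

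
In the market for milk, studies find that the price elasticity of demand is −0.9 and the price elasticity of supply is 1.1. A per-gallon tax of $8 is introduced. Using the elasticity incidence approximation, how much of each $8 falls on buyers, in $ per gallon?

Buyers bear ≈ $4.4 per gallon.

Incidence ratio: buyers' share ≈ εs / (εs + |εd|) = 1.1 / (1.1 + 0.9) = 0.55.
So buyers bear ≈ 0.55 × $8 = $4.4; sellers bear $3.6.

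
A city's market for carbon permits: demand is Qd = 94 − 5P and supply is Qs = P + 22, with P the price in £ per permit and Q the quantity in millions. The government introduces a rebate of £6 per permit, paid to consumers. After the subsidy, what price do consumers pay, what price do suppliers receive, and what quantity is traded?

Consumers pay £11; suppliers receive £17; quantity = 39.

Before the subsidy: set 94 − 5P = P + 22 → P* = £12, Q* = 34.
With a per-unit subsidy paid to consumers, each effectively pays P − 6, so demand becomes Qd = 94 − 5(P − 6).
New equilibrium: consumers pay £11, suppliers receive £17, Q = 39. (Wedge: Pb − Ps = −6.)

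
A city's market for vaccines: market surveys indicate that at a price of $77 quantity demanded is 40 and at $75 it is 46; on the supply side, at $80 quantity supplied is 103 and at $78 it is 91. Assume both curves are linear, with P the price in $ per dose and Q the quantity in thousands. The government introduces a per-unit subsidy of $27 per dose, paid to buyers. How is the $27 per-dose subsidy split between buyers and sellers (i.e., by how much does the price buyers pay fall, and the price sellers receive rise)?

Demand slope: (46 − 40)/(75 − 77) = -3, so Qd = 271 − 3P.
Supply slope: (91 − 103)/(78 − 80) = 6, so Qs = 6P − 377.
Without the subsidy, 271 − 3P = 6P − 377 gives 9P = 648, so P* = $72 and Q* = 55.
With a per-unit subsidy paid to buyers, each effectively pays P − 27, so demand becomes Qd = 271 − 3(P − 27).
Solving gives Q = 109 with buyers paying $54 and sellers receiving $81 (the $27 wedge).
Gain to buyers: $18; to sellers: $9. (They sum to $27.)

Buyers gain $18 per dose; sellers gain $9 per dose.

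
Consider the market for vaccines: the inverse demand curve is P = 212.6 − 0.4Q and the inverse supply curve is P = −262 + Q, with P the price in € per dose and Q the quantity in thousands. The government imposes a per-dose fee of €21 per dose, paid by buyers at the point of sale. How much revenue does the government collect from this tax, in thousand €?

Tax revenue = €6804 thousand.

Rewrite in direct form: Qd = 531.5 − 2.5P and Qs = P + 262.
Before the tax: set 531.5 − 2.5P = P + 262 → P* = €77, Q* = 339.
With the tax collected from buyers, demand (in seller-price terms) shifts: Qd = 531.5 − 2.5(P + 21).
New equilibrium: buyers pay €83, producers receive €62, Q = 324. (Wedge: Pb − Ps = 21.)
Revenue = t · Q = 21 · 324 = €6804.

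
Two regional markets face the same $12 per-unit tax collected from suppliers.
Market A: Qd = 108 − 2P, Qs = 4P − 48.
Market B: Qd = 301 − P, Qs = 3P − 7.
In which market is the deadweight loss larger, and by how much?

Market A, by $42.

Market A: pre-tax P* = $26, Q* = 56; post-tax Q = 40; deadweight loss = $96.
Market B: pre-tax P* = $77, Q* = 224; post-tax Q = 215; deadweight loss = $54.
Difference: $96 vs $54 → market A is larger by $42.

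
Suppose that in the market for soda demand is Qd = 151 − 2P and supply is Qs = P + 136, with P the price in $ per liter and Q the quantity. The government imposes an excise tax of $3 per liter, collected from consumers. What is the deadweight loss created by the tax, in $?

Deadweight loss = $3.

Without the tax, 151 − 2P = P + 136 gives 3P = 15, so P* = $5 and Q* = 141.
With the tax collected from consumers, demand (in seller-price terms) shifts: Qd = 151 − 2(P + 3).
Solving gives Q = 139 with consumers paying $6 and suppliers receiving $3 (the $3 wedge).
Quantity falls by |ΔQ| = |141 − 139| = 2.
DWL = ½ · t · |ΔQ| = ½ · 3 · 2 = $3.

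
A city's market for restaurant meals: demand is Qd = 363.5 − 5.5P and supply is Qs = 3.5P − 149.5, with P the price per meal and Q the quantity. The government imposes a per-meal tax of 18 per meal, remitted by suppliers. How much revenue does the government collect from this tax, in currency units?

Before the tax: set 363.5 − 5.5P = 3.5P − 149.5 → P* = 57, Q* = 50.
With the tax collected from suppliers, supply shifts: Qs = 3.5(P − 18) − 149.5.
Solving gives Q = 11.5 with buyers paying 64 and suppliers receiving 46 (the 18 wedge).
Revenue = t · Q = 18 · 11.5 = 207.

Tax revenue = 207.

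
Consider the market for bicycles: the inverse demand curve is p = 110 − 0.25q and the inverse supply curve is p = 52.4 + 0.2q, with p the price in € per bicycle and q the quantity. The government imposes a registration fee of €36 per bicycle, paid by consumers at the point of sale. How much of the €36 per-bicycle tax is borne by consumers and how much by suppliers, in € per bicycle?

Rewrite in direct form: qd = 440 − 4p and qs = 5p − 262.
Before the tax: set 440 − 4p = 5p − 262 → p* = €78, q* = 128.
With the tax collected from consumers, demand (in seller-price terms) shifts: qd = 440 − 4(p + 36).
Solving gives q = 48 with consumers paying €98 and suppliers receiving €62 (the €36 wedge).
Burden on consumers: €20; on suppliers: €16. (They sum to €36.)

Consumers bear €20 per bicycle; suppliers bear €16 per bicycle.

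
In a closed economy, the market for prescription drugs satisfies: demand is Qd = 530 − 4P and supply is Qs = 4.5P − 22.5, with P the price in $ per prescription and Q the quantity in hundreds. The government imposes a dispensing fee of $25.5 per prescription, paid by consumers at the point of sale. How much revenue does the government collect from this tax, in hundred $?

Tax revenue = $5508 hundred.

Without the tax, 530 − 4P = 4.5P − 22.5 gives 8.5P = 552.5, so P* = $65 and Q* = 270.
With the tax collected from consumers, demand (in seller-price terms) shifts: Qd = 530 − 4(P + 25.5).
New equilibrium: consumers pay $78.5, suppliers receive $53, Q = 216. (Wedge: Pb − Ps = 25.5.)
Revenue = t · Q = 25.5 · 216 = $5508.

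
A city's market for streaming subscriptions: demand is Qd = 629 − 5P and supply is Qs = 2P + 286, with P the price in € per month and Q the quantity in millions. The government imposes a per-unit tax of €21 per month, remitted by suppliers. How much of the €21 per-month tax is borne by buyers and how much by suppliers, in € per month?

Without the tax, 629 − 5P = 2P + 286 gives 7P = 343, so P* = €49 and Q* = 384.
With the tax collected from suppliers, supply shifts: Qs = 2(P − 21) + 286.
Solving gives Q = 354 with buyers paying €55 and suppliers receiving €34 (the €21 wedge).
Burden on buyers: €6; on suppliers: €15. (They sum to €21.)
The less price-elastic side of the market bears the larger share of a per-unit tax.

Buyers bear €6 per month; suppliers bear €15 per month.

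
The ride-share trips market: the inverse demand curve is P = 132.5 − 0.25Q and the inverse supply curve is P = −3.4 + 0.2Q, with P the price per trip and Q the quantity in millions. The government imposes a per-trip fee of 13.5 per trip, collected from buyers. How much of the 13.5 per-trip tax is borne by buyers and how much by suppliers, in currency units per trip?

Buyers bear 7.5 per trip; suppliers bear 6 per trip.

Rewrite in direct form: Qd = 530 − 4P and Qs = 5P + 17.
Without the tax, 530 − 4P = 5P + 17 gives 9P = 513, so P* = 57 and Q* = 302.
With the tax collected from buyers, demand (in seller-price terms) shifts: Qd = 530 − 4(P + 13.5).
New equilibrium: buyers pay 64.5, suppliers receive 51, Q = 272. (Wedge: Pb − Ps = 13.5.)
Burden on buyers: 7.5; on suppliers: 6. (They sum to 13.5.)
The less price-elastic side of the market bears the larger share of a per-unit tax.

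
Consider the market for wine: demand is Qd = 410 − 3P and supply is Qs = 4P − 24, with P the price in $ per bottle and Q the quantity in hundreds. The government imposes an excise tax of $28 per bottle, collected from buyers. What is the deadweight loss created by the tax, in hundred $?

Deadweight loss = $672 hundred.

Before the tax: set 410 − 3P = 4P − 24 → P* = $62, Q* = 224.
With the tax collected from buyers, demand (in seller-price terms) shifts: Qd = 410 − 3(P + 28).
Solving gives Q = 176 with buyers paying $78 and sellers receiving $50 (the $28 wedge).
Quantity falls by |ΔQ| = |224 − 176| = 48.
DWL = ½ · t · |ΔQ| = ½ · 28 · 48 = $672.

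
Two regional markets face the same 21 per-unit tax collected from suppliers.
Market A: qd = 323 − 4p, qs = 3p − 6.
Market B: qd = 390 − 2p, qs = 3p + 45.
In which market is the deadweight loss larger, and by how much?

Market A, by 113.4.

Market A: pre-tax p* = 47, q* = 135; post-tax q = 99; deadweight loss = 378.
Market B: pre-tax p* = 69, q* = 252; post-tax q = 226.8; deadweight loss = 264.6.
Difference: 378 vs 264.6 → market A is larger by 113.4.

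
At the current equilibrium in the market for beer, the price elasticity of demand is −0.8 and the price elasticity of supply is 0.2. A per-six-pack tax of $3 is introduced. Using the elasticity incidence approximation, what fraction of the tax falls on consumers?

Consumers' share ≈ 0.2.

Incidence ratio: consumers' share ≈ εs / (εs + |εd|) = 0.2 / (0.2 + 0.8) = 0.2.
Supply is the less elastic side, so consumers bear the smaller share.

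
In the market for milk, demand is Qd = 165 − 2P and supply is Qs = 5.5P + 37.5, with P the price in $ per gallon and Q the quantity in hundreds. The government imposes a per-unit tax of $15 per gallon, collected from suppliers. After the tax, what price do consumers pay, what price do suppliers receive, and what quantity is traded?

Before the tax: set 165 − 2P = 5.5P + 37.5 → P* = $17, Q* = 131.
With the tax collected from suppliers, supply shifts: Qs = 5.5(P − 15) + 37.5.
Solving gives Q = 109 with consumers paying $28 and suppliers receiving $13 (the $15 wedge).
The less price-elastic side of the market bears the larger share of a per-unit tax.

Consumers pay $28; suppliers receive $13; quantity = 109.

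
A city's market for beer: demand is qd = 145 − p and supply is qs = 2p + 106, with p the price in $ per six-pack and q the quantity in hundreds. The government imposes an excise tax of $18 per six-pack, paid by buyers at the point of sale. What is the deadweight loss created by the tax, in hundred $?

Deadweight loss = $108 hundred.

Before the tax: set 145 − p = 2p + 106 → p* = $13, q* = 132.
With the tax collected from buyers, demand (in seller-price terms) shifts: qd = 145 − (p + 18).
Solving gives q = 120 with buyers paying $25 and sellers receiving $7 (the $18 wedge).
Quantity falls by |ΔQ| = |132 − 120| = 12.
DWL = ½ · t · |ΔQ| = ½ · 18 · 12 = $108.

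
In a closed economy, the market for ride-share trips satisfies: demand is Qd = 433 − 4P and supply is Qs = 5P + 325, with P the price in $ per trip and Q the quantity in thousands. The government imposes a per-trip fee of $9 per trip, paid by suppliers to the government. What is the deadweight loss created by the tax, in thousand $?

Without the tax, 433 − 4P = 5P + 325 gives 9P = 108, so P* = $12 and Q* = 385.
With the tax collected from suppliers, supply shifts: Qs = 5(P − 9) + 325.
New equilibrium: buyers pay $17, suppliers receive $8, Q = 365. (Wedge: Pb − Ps = 9.)
Quantity falls by |ΔQ| = |385 − 365| = 20.
DWL = ½ · t · |ΔQ| = ½ · 9 · 20 = $90.

Deadweight loss = $90 thousand.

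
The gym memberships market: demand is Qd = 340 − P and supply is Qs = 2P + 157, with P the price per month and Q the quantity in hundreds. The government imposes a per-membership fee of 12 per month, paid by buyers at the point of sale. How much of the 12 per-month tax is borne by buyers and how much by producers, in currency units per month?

Buyers bear 8 per month; producers bear 4 per month.

Without the tax, 340 − P = 2P + 157 gives 3P = 183, so P* = 61 and Q* = 279.
With the tax collected from buyers, demand (in seller-price terms) shifts: Qd = 340 − (P + 12).
New equilibrium: buyers pay 69, producers receive 57, Q = 271. (Wedge: Pb − Ps = 12.)
Burden on buyers: 8; on producers: 4. (They sum to 12.)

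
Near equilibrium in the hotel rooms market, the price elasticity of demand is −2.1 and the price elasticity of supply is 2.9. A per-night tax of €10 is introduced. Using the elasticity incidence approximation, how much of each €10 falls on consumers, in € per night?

Consumers bear ≈ €5.8 per night.

Incidence ratio: consumers' share ≈ εs / (εs + |εd|) = 2.9 / (2.9 + 2.1) = 0.58.
So consumers bear ≈ 0.58 × €10 = €5.8; suppliers bear €4.2.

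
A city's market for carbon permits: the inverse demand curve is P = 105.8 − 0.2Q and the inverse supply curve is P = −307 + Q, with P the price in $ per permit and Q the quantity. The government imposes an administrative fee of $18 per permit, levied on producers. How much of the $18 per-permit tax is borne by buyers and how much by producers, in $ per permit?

Inverting to Q(P) form: Qd = 529 − 5P; Qs = P + 307.
Before the tax: set 529 − 5P = P + 307 → P* = $37, Q* = 344.
With the tax collected from producers, supply shifts: Qs = (P − 18) + 307.
New equilibrium: buyers pay $40, producers receive $22, Q = 329. (Wedge: Pb − Ps = 18.)
Burden on buyers: $3; on producers: $15. (They sum to $18.)
The less price-elastic side of the market bears the larger share of a per-unit tax.

Buyers bear $3 per permit; producers bear $15 per permit.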